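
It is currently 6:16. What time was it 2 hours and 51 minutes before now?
Starting time: 6:16 = 376 total minutes past 12:00
Subtracting: 2 hours and 51 minutes = 171 minutes
376 - 171 = 205 minutes
= 3 hours and 25 minutes past 12:00 = 3:25

Final answer: 3:25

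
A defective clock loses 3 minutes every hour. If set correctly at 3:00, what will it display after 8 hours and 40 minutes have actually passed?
For every 60 true minutes, the faulty clock advances 60 - 3 = 57 minutes.
True elapsed: 8 hours and 40 minutes = 520 minutes.
Faulty clock advances: 520 x 57/60 = 494 minutes (drift: 26 minutes behind).
Shown time: 3:00 + 494 minutes = 11:14.

Final answer: 11:14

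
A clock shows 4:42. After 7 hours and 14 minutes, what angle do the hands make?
First find the time 7 hours and 14 minutes after 4:42.
Total minutes: 4 x 60 + 42 + 7 x 60 + 14 = 716.
716 mod 720 = 716 minutes = 11:56.
Now compute the angle at 11:56:
Hour hand: 11 x 30 + 56 x 0.5 = 358 degrees
Minute hand: 56 x 6 = 336 degrees
Difference: |358 - 336| = 22 degrees
The angle is 22 degrees

Final answer: 22 degrees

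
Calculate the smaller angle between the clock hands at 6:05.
Hour hand position: 6 x 30 + 5 x 0.5 = 182.5 degrees
Minute hand position: 5 x 6 = 30 degrees
Difference: |182.5 - 30| = 152.5 degrees
The angle between the hands is 152.5 degrees

Final answer: 152.5 degrees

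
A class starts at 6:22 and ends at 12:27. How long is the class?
From 6:22 to 12:27:
(12 x 60 + 27) - (6 x 60 + 22) = 747 - 382 = 365 minutes
= 6 hours and 5 minutes

Final answer: 6 hours and 5 minutes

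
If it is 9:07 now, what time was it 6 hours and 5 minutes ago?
Starting time: 9:07 = 547 total minutes past 12:00
Subtracting: 6 hours and 5 minutes = 365 minutes
547 - 365 = 182 minutes
= 3 hours and 2 minutes past 12:00 = 3:02

Final answer: 3:02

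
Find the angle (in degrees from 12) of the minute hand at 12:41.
The minute hand moves 6 degrees per minute.
At 12:41: 41 x 6 = 246 degrees

Final answer: 246 degrees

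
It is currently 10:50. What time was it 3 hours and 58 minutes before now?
Starting time: 10:50 = 650 total minutes past 12:00
Subtracting: 3 hours and 58 minutes = 238 minutes
650 - 238 = 412 minutes
= 6 hours and 52 minutes past 12:00 = 6:52

Final answer: 6:52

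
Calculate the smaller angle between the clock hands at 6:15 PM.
Hour hand position: 6 x 30 + 15 x 0.5 = 187.5 degrees
Minute hand position: 15 x 6 = 90 degrees
Difference: |187.5 - 90| = 97.5 degrees
The angle between the hands is 97.5 degrees

Final answer: 97.5 degrees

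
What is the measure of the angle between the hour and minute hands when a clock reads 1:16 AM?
Hour hand position: 1 x 30 + 16 x 0.5 = 38 degrees
Minute hand position: 16 x 6 = 96 degrees
Difference: |38 - 96| = 58 degrees
The angle between the hands is 58 degrees

Final answer: 58 degrees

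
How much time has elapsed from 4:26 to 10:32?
From 4:26 to 10:32:
(10 x 60 + 32) - (4 x 60 + 26) = 632 - 266 = 366 minutes
= 6 hours and 6 minutes

Final answer: 6 hours and 6 minutes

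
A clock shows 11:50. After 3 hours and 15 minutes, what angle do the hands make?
First find the time 3 hours and 15 minutes after 11:50.
Total minutes: 11 x 60 + 50 + 3 x 60 + 15 = 905.
905 mod 720 = 185 minutes = 3:05.
Now compute the angle at 3:05:
Hour hand: 3 x 30 + 5 x 0.5 = 92.5 degrees
Minute hand: 5 x 6 = 30 degrees
Difference: |92.5 - 30| = 62.5 degrees
The angle is 62.5 degrees

Final answer: 62.5 degrees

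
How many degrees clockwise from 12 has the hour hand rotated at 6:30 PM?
The hour hand moves 30 degrees per hour and 0.5 degrees per minute.
At 6:30: (6) x 30 + 30 x 0.5 = 180 + 15 = 195 degrees

Final answer: 195 degrees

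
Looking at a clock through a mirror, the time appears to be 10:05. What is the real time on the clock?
Reflection across the vertical (12-6) axis maps a hand at angle A degrees to (360 - A) degrees, which sends a reading of T minutes past 12:00 to (720 - T) minutes past 12:00.
Mirror reads 10:05 = 605 minutes past 12:00.
Actual time: (720 - 605) mod 720 = 115 minutes = 1:55.

Final answer: 1:55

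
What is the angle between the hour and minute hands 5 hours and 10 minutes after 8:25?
First find the time 5 hours and 10 minutes after 8:25.
Total minutes: 8 x 60 + 25 + 5 x 60 + 10 = 815.
815 mod 720 = 95 minutes = 1:35.
Now compute the angle at 1:35:
Hour hand: 1 x 30 + 35 x 0.5 = 47.5 degrees
Minute hand: 35 x 6 = 210 degrees
Difference: |47.5 - 210| = 162.5 degrees
The angle is 162.5 degrees

Final answer: 162.5 degrees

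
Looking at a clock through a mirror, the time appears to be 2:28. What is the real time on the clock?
Reflection across the vertical (12-6) axis maps a hand at angle A degrees to (360 - A) degrees, which sends a reading of T minutes past 12:00 to (720 - T) minutes past 12:00.
Mirror reads 2:28 = 148 minutes past 12:00.
Actual time: (720 - 148) mod 720 = 572 minutes = 9:32.

Final answer: 9:32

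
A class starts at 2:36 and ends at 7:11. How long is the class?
From 2:36 to 7:11:
(7 x 60 + 11) - (2 x 60 + 36) = 431 - 156 = 275 minutes
= 4 hours and 35 minutes

Final answer: 4 hours and 35 minutes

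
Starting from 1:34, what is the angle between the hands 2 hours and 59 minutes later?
First find the time 2 hours and 59 minutes after 1:34.
Total minutes: 1 x 60 + 34 + 2 x 60 + 59 = 273.
273 mod 720 = 273 minutes = 4:33.
Now compute the angle at 4:33:
Hour hand: 4 x 30 + 33 x 0.5 = 136.5 degrees
Minute hand: 33 x 6 = 198 degrees
Difference: |136.5 - 198| = 61.5 degrees
The angle is 61.5 degrees

Final answer: 61.5 degrees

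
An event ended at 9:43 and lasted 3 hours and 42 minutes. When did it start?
Starting time: 9:43 = 583 total minutes past 12:00
Subtracting: 3 hours and 42 minutes = 222 minutes
583 - 222 = 361 minutes
= 6 hours and 1 minute past 12:00 = 6:01

Final answer: 6:01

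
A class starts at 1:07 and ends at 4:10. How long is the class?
From 1:07 to 4:10:
(4 x 60 + 10) - (1 x 60 + 7) = 250 - 67 = 183 minutes
= 3 hours and 3 minutes

Final answer: 3 hours and 3 minutes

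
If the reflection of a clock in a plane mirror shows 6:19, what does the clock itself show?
Reflection across the vertical (12-6) axis maps a hand at angle A degrees to (360 - A) degrees, which sends a reading of T minutes past 12:00 to (720 - T) minutes past 12:00.
Mirror reads 6:19 = 379 minutes past 12:00.
Actual time: (720 - 379) mod 720 = 341 minutes = 5:41.

Final answer: 5:41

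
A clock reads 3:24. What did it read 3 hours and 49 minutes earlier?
Starting time: 3:24 = 204 total minutes past 12:00
Subtracting: 3 hours and 49 minutes = 229 minutes
204 - 229 = -25 (negative, add 12 hours = 720) = 695 minutes
= 11 hours and 35 minutes past 12:00 = 11:35

Final answer: 11:35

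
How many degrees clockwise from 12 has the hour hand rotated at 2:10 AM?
The hour hand moves 30 degrees per hour and 0.5 degrees per minute.
At 2:10: (2) x 30 + 10 x 0.5 = 60 + 5 = 65 degrees

Final answer: 65 degrees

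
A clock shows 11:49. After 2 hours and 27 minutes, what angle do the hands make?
First find the time 2 hours and 27 minutes after 11:49.
Total minutes: 11 x 60 + 49 + 2 x 60 + 27 = 856.
856 mod 720 = 136 minutes = 2:16.
Now compute the angle at 2:16:
Hour hand: 2 x 30 + 16 x 0.5 = 68 degrees
Minute hand: 16 x 6 = 96 degrees
Difference: |68 - 96| = 28 degrees
The angle is 28 degrees

Final answer: 28 degrees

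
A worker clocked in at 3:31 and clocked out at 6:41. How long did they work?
From 3:31 to 6:41:
(6 x 60 + 41) - (3 x 60 + 31) = 401 - 211 = 190 minutes
= 3 hours and 10 minutes

Final answer: 3 hours and 10 minutes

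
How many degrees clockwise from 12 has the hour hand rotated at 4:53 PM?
The hour hand moves 30 degrees per hour and 0.5 degrees per minute.
At 4:53: (4) x 30 + 53 x 0.5 = 120 + 26.5 = 146.5 degrees

Final answer: 146.5 degrees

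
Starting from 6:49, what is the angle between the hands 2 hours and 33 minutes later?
First find the time 2 hours and 33 minutes after 6:49.
Total minutes: 6 x 60 + 49 + 2 x 60 + 33 = 562.
562 mod 720 = 562 minutes = 9:22.
Now compute the angle at 9:22:
Hour hand: 9 x 30 + 22 x 0.5 = 281 degrees
Minute hand: 22 x 6 = 132 degrees
Difference: |281 - 132| = 149 degrees
The angle is 149 degrees

Final answer: 149 degrees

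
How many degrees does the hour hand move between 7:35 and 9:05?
The hour hand moves 0.5 degrees per minute.
Time elapsed: 9:05 - 7:35 = 90 minutes
Angular displacement: 90 x 0.5 = 45 degrees

Final answer: 45 degrees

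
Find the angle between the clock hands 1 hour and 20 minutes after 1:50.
First find the time 1 hour and 20 minutes after 1:50.
Total minutes: 1 x 60 + 50 + 1 x 60 + 20 = 190.
190 mod 720 = 190 minutes = 3:10.
Now compute the angle at 3:10:
Hour hand: 3 x 30 + 10 x 0.5 = 95 degrees
Minute hand: 10 x 6 = 60 degrees
Difference: |95 - 60| = 35 degrees
The angle is 35 degrees

Final answer: 35 degrees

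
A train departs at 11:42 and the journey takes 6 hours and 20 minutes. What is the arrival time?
Starting time: 11:42
Adding 20 minutes to 42 minutes: 42 + 20 = 62 minutes = 1 hour and 2 minutes
Adding 6 hours: 11 + 6 + 1 (carry) = 18 - 12 = 6
Final time: 6:02

Final answer: 6:02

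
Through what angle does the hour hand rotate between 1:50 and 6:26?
The hour hand moves 0.5 degrees per minute.
Time elapsed: 6:26 - 1:50 = 276 minutes
Angular displacement: 276 x 0.5 = 138 degrees

Final answer: 138 degrees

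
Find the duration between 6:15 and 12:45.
From 6:15 to 12:45:
(12 x 60 + 45) - (6 x 60 + 15) = 765 - 375 = 390 minutes
= 6 hours and 30 minutes

Final answer: 6 hours and 30 minutes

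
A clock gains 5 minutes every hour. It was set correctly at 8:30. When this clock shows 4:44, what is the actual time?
For every 60 true minutes, the faulty clock advances 65 minutes, so 1 faulty-clock minute corresponds to 60/65 true minutes.
From 8:30 to 4:44 on the faulty dial is 494 minutes.
True elapsed: 494 x 60/65 = 456 minutes = 7 hours and 36 minutes.
True time: 8:30 + 7 hours and 36 minutes = 4:06.

Final answer: 4:06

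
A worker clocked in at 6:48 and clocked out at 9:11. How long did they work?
From 6:48 to 9:11:
(9 x 60 + 11) - (6 x 60 + 48) = 551 - 408 = 143 minutes
= 2 hours and 23 minutes

Final answer: 2 hours and 23 minutes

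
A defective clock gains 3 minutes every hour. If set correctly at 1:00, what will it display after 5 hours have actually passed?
For every 60 true minutes, the faulty clock advances 60 + 3 = 63 minutes.
True elapsed: 5 hours = 300 minutes.
Faulty clock advances: 300 x 63/60 = 315 minutes (drift: 15 minutes ahead).
Shown time: 1:00 + 315 minutes = 6:15.

Final answer: 6:15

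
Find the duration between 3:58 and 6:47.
From 3:58 to 6:47:
(6 x 60 + 47) - (3 x 60 + 58) = 407 - 238 = 169 minutes
= 2 hours and 49 minutes

Final answer: 2 hours and 49 minutes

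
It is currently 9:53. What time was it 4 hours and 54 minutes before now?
Starting time: 9:53 = 593 total minutes past 12:00
Subtracting: 4 hours and 54 minutes = 294 minutes
593 - 294 = 299 minutes
= 4 hours and 59 minutes past 12:00 = 4:59

Final answer: 4:59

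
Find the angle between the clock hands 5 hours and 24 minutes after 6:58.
First find the time 5 hours and 24 minutes after 6:58.
Total minutes: 6 x 60 + 58 + 5 x 60 + 24 = 742.
742 mod 720 = 22 minutes = 12:22.
Now compute the angle at 12:22:
Hour hand: 0 x 30 + 22 x 0.5 = 11 degrees
Minute hand: 22 x 6 = 132 degrees
Difference: |11 - 132| = 121 degrees
The angle is 121 degrees

Final answer: 121 degrees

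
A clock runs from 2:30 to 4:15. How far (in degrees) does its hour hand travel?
The hour hand moves 0.5 degrees per minute.
Time elapsed: 4:15 - 2:30 = 105 minutes
Angular displacement: 105 x 0.5 = 52.5 degrees

Final answer: 52.5 degrees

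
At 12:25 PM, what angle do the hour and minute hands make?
Hour hand position: 0 x 30 + 25 x 0.5 = 12.5 degrees
Minute hand position: 25 x 6 = 150 degrees
Difference: |12.5 - 150| = 137.5 degrees
The angle between the hands is 137.5 degrees

Final answer: 137.5 degrees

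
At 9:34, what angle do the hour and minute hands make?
Hour hand position: 9 x 30 + 34 x 0.5 = 287 degrees
Minute hand position: 34 x 6 = 204 degrees
Difference: |287 - 204| = 83 degrees
The angle between the hands is 83 degrees

Final answer: 83 degrees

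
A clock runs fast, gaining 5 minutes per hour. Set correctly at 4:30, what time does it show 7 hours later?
For every 60 true minutes, the faulty clock advances 60 + 5 = 65 minutes.
True elapsed: 7 hours = 420 minutes.
Faulty clock advances: 420 x 65/60 = 455 minutes (drift: 35 minutes ahead).
Shown time: 4:30 + 455 minutes = 12:05.

Final answer: 12:05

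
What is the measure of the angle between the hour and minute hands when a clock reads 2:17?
Hour hand position: 2 x 30 + 17 x 0.5 = 68.5 degrees
Minute hand position: 17 x 6 = 102 degrees
Difference: |68.5 - 102| = 33.5 degrees
The angle between the hands is 33.5 degrees

Final answer: 33.5 degrees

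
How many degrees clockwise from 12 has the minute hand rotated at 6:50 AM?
The minute hand moves 6 degrees per minute.
At 6:50: 50 x 6 = 300 degrees

Final answer: 300 degrees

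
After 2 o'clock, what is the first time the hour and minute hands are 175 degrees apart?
At t minutes past 2:00, the hour hand is at 30 x 2 + 0.5t degrees and the minute hand is at 6t degrees.
The smaller angle between them is 175 degrees when |30H - 5.5t| = 175 or |30H - 5.5t| = 185.
With H = 2, solve 30 x 2 - 5.5t = +/- target for each target:
  t = (30 x 2 - 175) / 5.5 = -20.91 (outside (0, 60))
  t = (30 x 2 + 175) / 5.5 = 42.73
  t = (30 x 2 - 185) / 5.5 = -22.73 (outside (0, 60))
  t = (30 x 2 + 185) / 5.5 = 44.55
Valid solutions in (0, 60): {42.73, 44.55} minutes.
The first occurrence is t = 42.73 minutes.
The hands form a 175-degree angle at 42.73 minutes past 2:00.

Final answer: 42.73 minutes past 2:00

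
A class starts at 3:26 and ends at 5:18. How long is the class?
From 3:26 to 5:18:
(5 x 60 + 18) - (3 x 60 + 26) = 318 - 206 = 112 minutes
= 1 hour and 52 minutes

Final answer: 1 hour and 52 minutes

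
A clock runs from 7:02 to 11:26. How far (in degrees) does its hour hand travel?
The hour hand moves 0.5 degrees per minute.
Time elapsed: 11:26 - 7:02 = 264 minutes
Angular displacement: 264 x 0.5 = 132 degrees

Final answer: 132 degrees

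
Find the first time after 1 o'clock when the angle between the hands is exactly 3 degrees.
At t minutes past 1:00, the hour hand is at 30 x 1 + 0.5t degrees and the minute hand is at 6t degrees.
The smaller angle between them is 3 degrees when |30H - 5.5t| = 3 or |30H - 5.5t| = 357.
With H = 1, solve 30 x 1 - 5.5t = +/- target for each target:
  t = (30 x 1 - 3) / 5.5 = 4.91
  t = (30 x 1 + 3) / 5.5 = 6
  t = (30 x 1 - 357) / 5.5 = -59.45 (outside (0, 60))
  t = (30 x 1 + 357) / 5.5 = 70.36 (outside (0, 60))
Valid solutions in (0, 60): {4.91, 6} minutes.
The first occurrence is t = 4.91 minutes.
The hands form a 3-degree angle at 4.91 minutes past 1:00.

Final answer: 4.91 minutes past 1:00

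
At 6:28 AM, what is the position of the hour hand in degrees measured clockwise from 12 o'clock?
The hour hand moves 30 degrees per hour and 0.5 degrees per minute.
At 6:28: (6) x 30 + 28 x 0.5 = 180 + 14 = 194 degrees

Final answer: 194 degrees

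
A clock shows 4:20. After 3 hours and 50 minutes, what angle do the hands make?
First find the time 3 hours and 50 minutes after 4:20.
Total minutes: 4 x 60 + 20 + 3 x 60 + 50 = 490.
490 mod 720 = 490 minutes = 8:10.
Now compute the angle at 8:10:
Hour hand: 8 x 30 + 10 x 0.5 = 245 degrees
Minute hand: 10 x 6 = 60 degrees
Difference: |245 - 60| = 185 degrees
Smaller angle: 360 - 185 = 175 degrees

Final answer: 175 degrees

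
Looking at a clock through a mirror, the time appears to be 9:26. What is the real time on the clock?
Reflection across the vertical (12-6) axis maps a hand at angle A degrees to (360 - A) degrees, which sends a reading of T minutes past 12:00 to (720 - T) minutes past 12:00.
Mirror reads 9:26 = 566 minutes past 12:00.
Actual time: (720 - 566) mod 720 = 154 minutes = 2:34.

Final answer: 2:34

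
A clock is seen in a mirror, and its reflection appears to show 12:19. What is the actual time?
Reflection across the vertical (12-6) axis maps a hand at angle A degrees to (360 - A) degrees, which sends a reading of T minutes past 12:00 to (720 - T) minutes past 12:00.
Mirror reads 12:19 = 19 minutes past 12:00.
Actual time: (720 - 19) mod 720 = 701 minutes = 11:41.

Final answer: 11:41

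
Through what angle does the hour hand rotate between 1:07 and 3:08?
The hour hand moves 0.5 degrees per minute.
Time elapsed: 3:08 - 1:07 = 121 minutes
Angular displacement: 121 x 0.5 = 60.5 degrees

Final answer: 60.5 degrees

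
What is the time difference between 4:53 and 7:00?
From 4:53 to 7:00:
(7 x 60 + 0) - (4 x 60 + 53) = 420 - 293 = 127 minutes
= 2 hours and 7 minutes

Final answer: 2 hours and 7 minutes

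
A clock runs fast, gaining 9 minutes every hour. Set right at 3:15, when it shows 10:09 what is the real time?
For every 60 true minutes, the faulty clock advances 69 minutes, so 1 faulty-clock minute corresponds to 60/69 true minutes.
From 3:15 to 10:09 on the faulty dial is 414 minutes.
True elapsed: 414 x 60/69 = 360 minutes = 6 hours.
True time: 3:15 + 6 hours = 9:15.

Final answer: 9:15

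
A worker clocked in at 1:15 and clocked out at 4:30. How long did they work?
From 1:15 to 4:30:
(4 x 60 + 30) - (1 x 60 + 15) = 270 - 75 = 195 minutes
= 3 hours and 15 minutes

Final answer: 3 hours and 15 minutes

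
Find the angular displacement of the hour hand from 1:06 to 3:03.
The hour hand moves 0.5 degrees per minute.
Time elapsed: 3:03 - 1:06 = 117 minutes
Angular displacement: 117 x 0.5 = 58.5 degrees

Final answer: 58.5 degrees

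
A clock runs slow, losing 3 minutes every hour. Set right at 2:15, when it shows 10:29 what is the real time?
For every 60 true minutes, the faulty clock advances 57 minutes, so 1 faulty-clock minute corresponds to 60/57 true minutes.
From 2:15 to 10:29 on the faulty dial is 494 minutes.
True elapsed: 494 x 60/57 = 520 minutes = 8 hours and 40 minutes.
True time: 2:15 + 8 hours and 40 minutes = 10:55.

Final answer: 10:55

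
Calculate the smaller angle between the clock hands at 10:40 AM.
Hour hand position: 10 x 30 + 40 x 0.5 = 320 degrees
Minute hand position: 40 x 6 = 240 degrees
Difference: |320 - 240| = 80 degrees
The angle between the hands is 80 degrees

Final answer: 80 degrees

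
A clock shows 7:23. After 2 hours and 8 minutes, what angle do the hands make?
First find the time 2 hours and 8 minutes after 7:23.
Total minutes: 7 x 60 + 23 + 2 x 60 + 8 = 571.
571 mod 720 = 571 minutes = 9:31.
Now compute the angle at 9:31:
Hour hand: 9 x 30 + 31 x 0.5 = 285.5 degrees
Minute hand: 31 x 6 = 186 degrees
Difference: |285.5 - 186| = 99.5 degrees
The angle is 99.5 degrees

Final answer: 99.5 degrees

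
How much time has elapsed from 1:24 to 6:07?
From 1:24 to 6:07:
(6 x 60 + 7) - (1 x 60 + 24) = 367 - 84 = 283 minutes
= 4 hours and 43 minutes

Final answer: 4 hours and 43 minutes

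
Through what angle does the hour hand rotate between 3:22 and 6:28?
The hour hand moves 0.5 degrees per minute.
Time elapsed: 6:28 - 3:22 = 186 minutes
Angular displacement: 186 x 0.5 = 93 degrees

Final answer: 93 degrees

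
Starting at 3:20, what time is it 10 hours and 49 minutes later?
Starting time: 3:20
Adding 49 minutes to 20 minutes: 20 + 49 = 69 minutes = 1 hour and 9 minutes
Adding 10 hours: 3 + 10 + 1 (carry) = 14 - 12 = 2
Final time: 2:09

Final answer: 2:09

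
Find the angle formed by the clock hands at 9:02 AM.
Hour hand position: 9 x 30 + 2 x 0.5 = 271 degrees
Minute hand position: 2 x 6 = 12 degrees
Difference: |271 - 12| = 259 degrees
Since 259 > 180, the smaller angle is 360 - 259 = 101 degrees

Final answer: 101 degrees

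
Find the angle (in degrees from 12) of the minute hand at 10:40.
The minute hand moves 6 degrees per minute.
At 10:40: 40 x 6 = 240 degrees

Final answer: 240 degrees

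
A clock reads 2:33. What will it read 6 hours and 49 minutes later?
Starting time: 2:33
Adding 49 minutes to 33 minutes: 33 + 49 = 82 minutes = 1 hour and 22 minutes
Adding 6 hours: 2 + 6 + 1 (carry) = 9
Final time: 9:22

Final answer: 9:22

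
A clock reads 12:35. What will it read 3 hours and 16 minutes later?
Starting time: 12:35
Adding 16 minutes to 35 minutes: 35 + 16 = 51 minutes
Adding 3 hours: 12 + 3 = 15 - 12 = 3
Final time: 3:51

Final answer: 3:51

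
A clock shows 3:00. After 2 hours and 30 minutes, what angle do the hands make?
First find the time 2 hours and 30 minutes after 3:00.
Total minutes: 3 x 60 + 0 + 2 x 60 + 30 = 330.
330 mod 720 = 330 minutes = 5:30.
Now compute the angle at 5:30:
Hour hand: 5 x 30 + 30 x 0.5 = 165 degrees
Minute hand: 30 x 6 = 180 degrees
Difference: |165 - 180| = 15 degrees
The angle is 15 degrees

Final answer: 15 degrees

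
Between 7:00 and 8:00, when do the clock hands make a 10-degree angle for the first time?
At t minutes past 7:00, the hour hand is at 30 x 7 + 0.5t degrees and the minute hand is at 6t degrees.
The smaller angle between them is 10 degrees when |30H - 5.5t| = 10 or |30H - 5.5t| = 350.
With H = 7, solve 30 x 7 - 5.5t = +/- target for each target:
  t = (30 x 7 - 10) / 5.5 = 36.36
  t = (30 x 7 + 10) / 5.5 = 40
  t = (30 x 7 - 350) / 5.5 = -25.45 (outside (0, 60))
  t = (30 x 7 + 350) / 5.5 = 101.82 (outside (0, 60))
Valid solutions in (0, 60): {36.36, 40} minutes.
The first occurrence is t = 36.36 minutes.
The hands form a 10-degree angle at 36.36 minutes past 7:00.

Final answer: 36.36 minutes past 7:00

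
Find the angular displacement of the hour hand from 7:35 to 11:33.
The hour hand moves 0.5 degrees per minute.
Time elapsed: 11:33 - 7:35 = 238 minutes
Angular displacement: 238 x 0.5 = 119 degrees

Final answer: 119 degrees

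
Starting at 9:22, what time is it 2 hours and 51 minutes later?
Starting time: 9:22
Adding 51 minutes to 22 minutes: 22 + 51 = 73 minutes = 1 hour and 13 minutes
Adding 2 hours: 9 + 2 + 1 (carry) = 12
Final time: 12:13

Final answer: 12:13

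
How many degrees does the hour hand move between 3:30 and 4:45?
The hour hand moves 0.5 degrees per minute.
Time elapsed: 4:45 - 3:30 = 75 minutes
Angular displacement: 75 x 0.5 = 37.5 degrees

Final answer: 37.5 degrees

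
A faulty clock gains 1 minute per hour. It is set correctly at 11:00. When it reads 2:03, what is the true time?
For every 60 true minutes, the faulty clock advances 61 minutes, so 1 faulty-clock minute corresponds to 60/61 true minutes.
From 11:00 to 2:03 on the faulty dial is 183 minutes.
True elapsed: 183 x 60/61 = 180 minutes = 3 hours.
True time: 11:00 + 3 hours = 2:00.

Final answer: 2:00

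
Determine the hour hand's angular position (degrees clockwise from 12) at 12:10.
The hour hand moves 30 degrees per hour and 0.5 degrees per minute.
At 12:10: (0) x 30 + 10 x 0.5 = 0 + 5 = 5 degrees

Final answer: 5 degrees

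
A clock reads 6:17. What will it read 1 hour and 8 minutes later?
Starting time: 6:17
Adding 8 minutes to 17 minutes: 17 + 8 = 25 minutes
Adding 1 hour: 6 + 1 = 7
Final time: 7:25

Final answer: 7:25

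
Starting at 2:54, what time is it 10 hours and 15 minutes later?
Starting time: 2:54
Adding 15 minutes to 54 minutes: 54 + 15 = 69 minutes = 1 hour and 9 minutes
Adding 10 hours: 2 + 10 + 1 (carry) = 13 - 12 = 1
Final time: 1:09

Final answer: 1:09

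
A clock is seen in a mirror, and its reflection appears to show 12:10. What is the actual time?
Reflection across the vertical (12-6) axis maps a hand at angle A degrees to (360 - A) degrees, which sends a reading of T minutes past 12:00 to (720 - T) minutes past 12:00.
Mirror reads 12:10 = 10 minutes past 12:00.
Actual time: (720 - 10) mod 720 = 710 minutes = 11:50.

Final answer: 11:50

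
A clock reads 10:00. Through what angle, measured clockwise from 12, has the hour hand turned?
The hour hand moves 30 degrees per hour and 0.5 degrees per minute.
At 10:00: (10) x 30 + 0 x 0.5 = 300 + 0 = 300 degrees

Final answer: 300 degrees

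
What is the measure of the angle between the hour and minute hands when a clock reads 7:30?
Hour hand position: 7 x 30 + 30 x 0.5 = 225 degrees
Minute hand position: 30 x 6 = 180 degrees
Difference: |225 - 180| = 45 degrees
The angle between the hands is 45 degrees

Final answer: 45 degrees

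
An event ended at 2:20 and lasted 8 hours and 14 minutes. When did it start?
Starting time: 2:20 = 140 total minutes past 12:00
Subtracting: 8 hours and 14 minutes = 494 minutes
140 - 494 = -354 (negative, add 12 hours = 720) = 366 minutes
= 6 hours and 6 minutes past 12:00 = 6:06

Final answer: 6:06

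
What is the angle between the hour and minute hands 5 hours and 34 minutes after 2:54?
First find the time 5 hours and 34 minutes after 2:54.
Total minutes: 2 x 60 + 54 + 5 x 60 + 34 = 508.
508 mod 720 = 508 minutes = 8:28.
Now compute the angle at 8:28:
Hour hand: 8 x 30 + 28 x 0.5 = 254 degrees
Minute hand: 28 x 6 = 168 degrees
Difference: |254 - 168| = 86 degrees
The angle is 86 degrees

Final answer: 86 degrees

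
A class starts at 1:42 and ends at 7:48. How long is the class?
From 1:42 to 7:48:
(7 x 60 + 48) - (1 x 60 + 42) = 468 - 102 = 366 minutes
= 6 hours and 6 minutes

Final answer: 6 hours and 6 minutes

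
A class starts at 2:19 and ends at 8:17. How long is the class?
From 2:19 to 8:17:
(8 x 60 + 17) - (2 x 60 + 19) = 497 - 139 = 358 minutes
= 5 hours and 58 minutes

Final answer: 5 hours and 58 minutes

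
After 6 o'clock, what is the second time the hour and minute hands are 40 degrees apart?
At t minutes past 6:00, the hour hand is at 30 x 6 + 0.5t degrees and the minute hand is at 6t degrees.
The smaller angle between them is 40 degrees when |30H - 5.5t| = 40 or |30H - 5.5t| = 320.
With H = 6, solve 30 x 6 - 5.5t = +/- target for each target:
  t = (30 x 6 - 40) / 5.5 = 25.45
  t = (30 x 6 + 40) / 5.5 = 40
  t = (30 x 6 - 320) / 5.5 = -25.45 (outside (0, 60))
  t = (30 x 6 + 320) / 5.5 = 90.91 (outside (0, 60))
Valid solutions in (0, 60): {25.45, 40} minutes.
The second occurrence is t = 40 minutes.
The hands form a 40-degree angle at 40 minutes past 6:00.

Final answer: 40 minutes past 6:00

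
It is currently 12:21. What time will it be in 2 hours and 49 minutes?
Starting time: 12:21
Adding 49 minutes to 21 minutes: 21 + 49 = 70 minutes = 1 hour and 10 minutes
Adding 2 hours: 12 + 2 + 1 (carry) = 15 - 12 = 3
Final time: 3:10

Final answer: 3:10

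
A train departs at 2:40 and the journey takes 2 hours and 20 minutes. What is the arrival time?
Starting time: 2:40
Adding 20 minutes to 40 minutes: 40 + 20 = 60 minutes = 1 hour
Adding 2 hours: 2 + 2 + 1 (carry) = 5
Final time: 5:00

Final answer: 5:00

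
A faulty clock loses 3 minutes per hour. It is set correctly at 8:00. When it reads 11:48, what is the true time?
For every 60 true minutes, the faulty clock advances 57 minutes, so 1 faulty-clock minute corresponds to 60/57 true minutes.
From 8:00 to 11:48 on the faulty dial is 228 minutes.
True elapsed: 228 x 60/57 = 240 minutes = 4 hours.
True time: 8:00 + 4 hours = 12:00.

Final answer: 12:00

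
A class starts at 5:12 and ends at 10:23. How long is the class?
From 5:12 to 10:23:
(10 x 60 + 23) - (5 x 60 + 12) = 623 - 312 = 311 minutes
= 5 hours and 11 minutes

Final answer: 5 hours and 11 minutes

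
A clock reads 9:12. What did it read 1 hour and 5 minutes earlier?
Starting time: 9:12 = 552 total minutes past 12:00
Subtracting: 1 hour and 5 minutes = 65 minutes
552 - 65 = 487 minutes
= 8 hours and 7 minutes past 12:00 = 8:07

Final answer: 8:07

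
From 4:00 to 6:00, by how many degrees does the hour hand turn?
The hour hand moves 0.5 degrees per minute.
Time elapsed: 6:00 - 4:00 = 120 minutes
Angular displacement: 120 x 0.5 = 60 degrees

Final answer: 60 degrees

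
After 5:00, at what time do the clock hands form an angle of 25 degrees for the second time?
At t minutes past 5:00, the hour hand is at 30 x 5 + 0.5t degrees and the minute hand is at 6t degrees.
The smaller angle between them is 25 degrees when |30H - 5.5t| = 25 or |30H - 5.5t| = 335.
With H = 5, solve 30 x 5 - 5.5t = +/- target for each target:
  t = (30 x 5 - 25) / 5.5 = 22.73
  t = (30 x 5 + 25) / 5.5 = 31.82
  t = (30 x 5 - 335) / 5.5 = -33.64 (outside (0, 60))
  t = (30 x 5 + 335) / 5.5 = 88.18 (outside (0, 60))
Valid solutions in (0, 60): {22.73, 31.82} minutes.
The second occurrence is t = 31.82 minutes.
The hands form a 25-degree angle at 31.82 minutes past 5:00.

Final answer: 31.82 minutes past 5:00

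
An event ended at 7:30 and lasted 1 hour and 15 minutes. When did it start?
Starting time: 7:30 = 450 total minutes past 12:00
Subtracting: 1 hour and 15 minutes = 75 minutes
450 - 75 = 375 minutes
= 6 hours and 15 minutes past 12:00 = 6:15

Final answer: 6:15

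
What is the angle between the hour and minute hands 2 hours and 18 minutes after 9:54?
First find the time 2 hours and 18 minutes after 9:54.
Total minutes: 9 x 60 + 54 + 2 x 60 + 18 = 732.
732 mod 720 = 12 minutes = 12:12.
Now compute the angle at 12:12:
Hour hand: 0 x 30 + 12 x 0.5 = 6 degrees
Minute hand: 12 x 6 = 72 degrees
Difference: |6 - 72| = 66 degrees
The angle is 66 degrees

Final answer: 66 degrees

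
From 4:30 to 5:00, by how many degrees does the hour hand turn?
The hour hand moves 0.5 degrees per minute.
Time elapsed: 5:00 - 4:30 = 30 minutes
Angular displacement: 30 x 0.5 = 15 degrees

Final answer: 15 degrees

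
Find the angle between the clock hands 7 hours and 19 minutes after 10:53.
First find the time 7 hours and 19 minutes after 10:53.
Total minutes: 10 x 60 + 53 + 7 x 60 + 19 = 1092.
1092 mod 720 = 372 minutes = 6:12.
Now compute the angle at 6:12:
Hour hand: 6 x 30 + 12 x 0.5 = 186 degrees
Minute hand: 12 x 6 = 72 degrees
Difference: |186 - 72| = 114 degrees
The angle is 114 degrees

Final answer: 114 degrees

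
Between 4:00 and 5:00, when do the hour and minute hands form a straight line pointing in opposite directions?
For hands to be 180 degrees apart: |30H - 5.5t| = 180
With H = 4: t = (30 x 4 + 180)/5.5 = 54.55 or t = (30 x 4 - 180)/5.5 = -10.91
First valid solution (0 < t < 60): t = 54.55 minutes
The hands are opposite at 54.55 minutes past 4:00.

Final answer: 54.55 minutes past 4:00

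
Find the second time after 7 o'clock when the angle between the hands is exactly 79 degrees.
At t minutes past 7:00, the hour hand is at 30 x 7 + 0.5t degrees and the minute hand is at 6t degrees.
The smaller angle between them is 79 degrees when |30H - 5.5t| = 79 or |30H - 5.5t| = 281.
With H = 7, solve 30 x 7 - 5.5t = +/- target for each target:
  t = (30 x 7 - 79) / 5.5 = 23.82
  t = (30 x 7 + 79) / 5.5 = 52.55
  t = (30 x 7 - 281) / 5.5 = -12.91 (outside (0, 60))
  t = (30 x 7 + 281) / 5.5 = 89.27 (outside (0, 60))
Valid solutions in (0, 60): {23.82, 52.55} minutes.
The second occurrence is t = 52.55 minutes.
The hands form a 79-degree angle at 52.55 minutes past 7:00.

Final answer: 52.55 minutes past 7:00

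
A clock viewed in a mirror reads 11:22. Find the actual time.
Reflection across the vertical (12-6) axis maps a hand at angle A degrees to (360 - A) degrees, which sends a reading of T minutes past 12:00 to (720 - T) minutes past 12:00.
Mirror reads 11:22 = 682 minutes past 12:00.
Actual time: (720 - 682) mod 720 = 38 minutes = 12:38.

Final answer: 12:38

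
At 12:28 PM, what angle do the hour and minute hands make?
Hour hand position: 0 x 30 + 28 x 0.5 = 14 degrees
Minute hand position: 28 x 6 = 168 degrees
Difference: |14 - 168| = 154 degrees
The angle between the hands is 154 degrees

Final answer: 154 degrees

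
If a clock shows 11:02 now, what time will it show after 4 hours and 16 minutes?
Starting time: 11:02
Adding 16 minutes to 2 minutes: 2 + 16 = 18 minutes
Adding 4 hours: 11 + 4 = 15 - 12 = 3
Final time: 3:18

Final answer: 3:18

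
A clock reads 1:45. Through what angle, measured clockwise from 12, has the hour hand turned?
The hour hand moves 30 degrees per hour and 0.5 degrees per minute.
At 1:45: (1) x 30 + 45 x 0.5 = 30 + 22.5 = 52.5 degrees

Final answer: 52.5 degrees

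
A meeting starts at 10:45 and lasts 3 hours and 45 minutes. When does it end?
Starting time: 10:45
Adding 45 minutes to 45 minutes: 45 + 45 = 90 minutes = 1 hour and 30 minutes
Adding 3 hours: 10 + 3 + 1 (carry) = 14 - 12 = 2
Final time: 2:30

Final answer: 2:30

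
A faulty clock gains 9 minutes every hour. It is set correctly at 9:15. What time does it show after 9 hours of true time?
For every 60 true minutes, the faulty clock advances 60 + 9 = 69 minutes.
True elapsed: 9 hours = 540 minutes.
Faulty clock advances: 540 x 69/60 = 621 minutes (drift: 81 minutes ahead).
Shown time: 9:15 + 621 minutes = 7:36.

Final answer: 7:36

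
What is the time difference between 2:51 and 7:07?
From 2:51 to 7:07:
(7 x 60 + 7) - (2 x 60 + 51) = 427 - 171 = 256 minutes
= 4 hours and 16 minutes

Final answer: 4 hours and 16 minutes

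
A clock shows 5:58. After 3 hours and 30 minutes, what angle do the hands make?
First find the time 3 hours and 30 minutes after 5:58.
Total minutes: 5 x 60 + 58 + 3 x 60 + 30 = 568.
568 mod 720 = 568 minutes = 9:28.
Now compute the angle at 9:28:
Hour hand: 9 x 30 + 28 x 0.5 = 284 degrees
Minute hand: 28 x 6 = 168 degrees
Difference: |284 - 168| = 116 degrees
The angle is 116 degrees

Final answer: 116 degrees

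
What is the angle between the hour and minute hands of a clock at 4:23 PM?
Hour hand position: 4 x 30 + 23 x 0.5 = 131.5 degrees
Minute hand position: 23 x 6 = 138 degrees
Difference: |131.5 - 138| = 6.5 degrees
The angle between the hands is 6.5 degrees

Final answer: 6.5 degrees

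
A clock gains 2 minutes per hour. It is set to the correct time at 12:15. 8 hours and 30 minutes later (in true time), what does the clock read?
For every 60 true minutes, the faulty clock advances 60 + 2 = 62 minutes.
True elapsed: 8 hours and 30 minutes = 510 minutes.
Faulty clock advances: 510 x 62/60 = 527 minutes (drift: 17 minutes ahead).
Shown time: 12:15 + 527 minutes = 9:02.

Final answer: 9:02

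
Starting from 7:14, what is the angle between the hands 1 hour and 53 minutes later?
First find the time 1 hour and 53 minutes after 7:14.
Total minutes: 7 x 60 + 14 + 1 x 60 + 53 = 547.
547 mod 720 = 547 minutes = 9:07.
Now compute the angle at 9:07:
Hour hand: 9 x 30 + 7 x 0.5 = 273.5 degrees
Minute hand: 7 x 6 = 42 degrees
Difference: |273.5 - 42| = 231.5 degrees
Smaller angle: 360 - 231.5 = 128.5 degrees

Final answer: 128.5 degrees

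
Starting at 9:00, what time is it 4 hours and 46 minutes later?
Starting time: 9:00
Adding 46 minutes to 0 minutes: 0 + 46 = 46 minutes
Adding 4 hours: 9 + 4 = 13 - 12 = 1
Final time: 1:46

Final answer: 1:46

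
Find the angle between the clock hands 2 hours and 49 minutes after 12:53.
First find the time 2 hours and 49 minutes after 12:53.
Total minutes: 12 x 60 + 53 + 2 x 60 + 49 = 942.
942 mod 720 = 222 minutes = 3:42.
Now compute the angle at 3:42:
Hour hand: 3 x 30 + 42 x 0.5 = 111 degrees
Minute hand: 42 x 6 = 252 degrees
Difference: |111 - 252| = 141 degrees
The angle is 141 degrees

Final answer: 141 degrees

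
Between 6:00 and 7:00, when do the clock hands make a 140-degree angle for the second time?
At t minutes past 6:00, the hour hand is at 30 x 6 + 0.5t degrees and the minute hand is at 6t degrees.
The smaller angle between them is 140 degrees when |30H - 5.5t| = 140 or |30H - 5.5t| = 220.
With H = 6, solve 30 x 6 - 5.5t = +/- target for each target:
  t = (30 x 6 - 140) / 5.5 = 7.27
  t = (30 x 6 + 140) / 5.5 = 58.18
  t = (30 x 6 - 220) / 5.5 = -7.27 (outside (0, 60))
  t = (30 x 6 + 220) / 5.5 = 72.73 (outside (0, 60))
Valid solutions in (0, 60): {7.27, 58.18} minutes.
The second occurrence is t = 58.18 minutes.
The hands form a 140-degree angle at 58.18 minutes past 6:00.

Final answer: 58.18 minutes past 6:00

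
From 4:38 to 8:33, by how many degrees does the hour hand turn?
The hour hand moves 0.5 degrees per minute.
Time elapsed: 8:33 - 4:38 = 235 minutes
Angular displacement: 235 x 0.5 = 117.5 degrees

Final answer: 117.5 degrees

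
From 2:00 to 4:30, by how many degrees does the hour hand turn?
The hour hand moves 0.5 degrees per minute.
Time elapsed: 4:30 - 2:00 = 150 minutes
Angular displacement: 150 x 0.5 = 75 degrees

Final answer: 75 degrees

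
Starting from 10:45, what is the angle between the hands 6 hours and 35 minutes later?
First find the time 6 hours and 35 minutes after 10:45.
Total minutes: 10 x 60 + 45 + 6 x 60 + 35 = 1040.
1040 mod 720 = 320 minutes = 5:20.
Now compute the angle at 5:20:
Hour hand: 5 x 30 + 20 x 0.5 = 160 degrees
Minute hand: 20 x 6 = 120 degrees
Difference: |160 - 120| = 40 degrees
The angle is 40 degrees

Final answer: 40 degrees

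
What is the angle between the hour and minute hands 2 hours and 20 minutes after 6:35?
First find the time 2 hours and 20 minutes after 6:35.
Total minutes: 6 x 60 + 35 + 2 x 60 + 20 = 535.
535 mod 720 = 535 minutes = 8:55.
Now compute the angle at 8:55:
Hour hand: 8 x 30 + 55 x 0.5 = 267.5 degrees
Minute hand: 55 x 6 = 330 degrees
Difference: |267.5 - 330| = 62.5 degrees
The angle is 62.5 degrees

Final answer: 62.5 degrees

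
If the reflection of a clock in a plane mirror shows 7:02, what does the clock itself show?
Reflection across the vertical (12-6) axis maps a hand at angle A degrees to (360 - A) degrees, which sends a reading of T minutes past 12:00 to (720 - T) minutes past 12:00.
Mirror reads 7:02 = 422 minutes past 12:00.
Actual time: (720 - 422) mod 720 = 298 minutes = 4:58.

Final answer: 4:58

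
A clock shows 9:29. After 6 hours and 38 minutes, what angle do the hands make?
First find the time 6 hours and 38 minutes after 9:29.
Total minutes: 9 x 60 + 29 + 6 x 60 + 38 = 967.
967 mod 720 = 247 minutes = 4:07.
Now compute the angle at 4:07:
Hour hand: 4 x 30 + 7 x 0.5 = 123.5 degrees
Minute hand: 7 x 6 = 42 degrees
Difference: |123.5 - 42| = 81.5 degrees
The angle is 81.5 degrees

Final answer: 81.5 degrees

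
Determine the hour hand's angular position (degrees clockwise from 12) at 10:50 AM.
The hour hand moves 30 degrees per hour and 0.5 degrees per minute.
At 10:50: (10) x 30 + 50 x 0.5 = 300 + 25 = 325 degrees

Final answer: 325 degrees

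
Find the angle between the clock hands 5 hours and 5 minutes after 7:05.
First find the time 5 hours and 5 minutes after 7:05.
Total minutes: 7 x 60 + 5 + 5 x 60 + 5 = 730.
730 mod 720 = 10 minutes = 12:10.
Now compute the angle at 12:10:
Hour hand: 0 x 30 + 10 x 0.5 = 5 degrees
Minute hand: 10 x 6 = 60 degrees
Difference: |5 - 60| = 55 degrees
The angle is 55 degrees

Final answer: 55 degrees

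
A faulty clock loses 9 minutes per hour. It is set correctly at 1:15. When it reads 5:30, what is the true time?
For every 60 true minutes, the faulty clock advances 51 minutes, so 1 faulty-clock minute corresponds to 60/51 true minutes.
From 1:15 to 5:30 on the faulty dial is 255 minutes.
True elapsed: 255 x 60/51 = 300 minutes = 5 hours.
True time: 1:15 + 5 hours = 6:15.

Final answer: 6:15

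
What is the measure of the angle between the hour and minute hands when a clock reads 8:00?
Hour hand position: 8 x 30 + 0 x 0.5 = 240 degrees
Minute hand position: 0 x 6 = 0 degrees
Difference: |240 - 0| = 240 degrees
Since 240 > 180, the smaller angle is 360 - 240 = 120 degrees

Final answer: 120 degrees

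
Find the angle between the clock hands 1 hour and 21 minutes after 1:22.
First find the time 1 hour and 21 minutes after 1:22.
Total minutes: 1 x 60 + 22 + 1 x 60 + 21 = 163.
163 mod 720 = 163 minutes = 2:43.
Now compute the angle at 2:43:
Hour hand: 2 x 30 + 43 x 0.5 = 81.5 degrees
Minute hand: 43 x 6 = 258 degrees
Difference: |81.5 - 258| = 176.5 degrees
The angle is 176.5 degrees

Final answer: 176.5 degrees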